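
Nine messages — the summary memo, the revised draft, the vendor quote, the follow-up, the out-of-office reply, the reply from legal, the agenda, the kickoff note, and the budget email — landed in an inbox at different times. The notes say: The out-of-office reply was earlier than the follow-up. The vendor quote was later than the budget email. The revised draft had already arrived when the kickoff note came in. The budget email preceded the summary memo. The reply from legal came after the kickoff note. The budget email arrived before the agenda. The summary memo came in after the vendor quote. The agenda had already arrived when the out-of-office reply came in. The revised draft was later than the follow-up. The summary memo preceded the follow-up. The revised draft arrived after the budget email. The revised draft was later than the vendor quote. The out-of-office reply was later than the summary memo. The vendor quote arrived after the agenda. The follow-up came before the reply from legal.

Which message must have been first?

The budget email has a chain of constraints placing it before every other message, so the budget email must be first.

the budget email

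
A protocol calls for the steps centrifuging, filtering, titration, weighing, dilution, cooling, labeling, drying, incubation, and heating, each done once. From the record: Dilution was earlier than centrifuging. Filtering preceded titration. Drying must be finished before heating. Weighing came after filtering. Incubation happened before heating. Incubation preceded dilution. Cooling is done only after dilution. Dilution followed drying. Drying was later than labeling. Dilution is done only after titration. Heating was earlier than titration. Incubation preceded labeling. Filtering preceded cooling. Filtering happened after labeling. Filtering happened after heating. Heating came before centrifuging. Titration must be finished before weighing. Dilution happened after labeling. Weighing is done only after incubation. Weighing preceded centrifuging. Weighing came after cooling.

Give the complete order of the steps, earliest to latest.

The constraints fix every adjacent pair, so only one ordering works:
incubation → labeling → drying → heating → filtering → titration → dilution → cooling → weighing → centrifuging.

incubation, labeling, drying, heating, filtering, titration, dilution, cooling, weighing, centrifuging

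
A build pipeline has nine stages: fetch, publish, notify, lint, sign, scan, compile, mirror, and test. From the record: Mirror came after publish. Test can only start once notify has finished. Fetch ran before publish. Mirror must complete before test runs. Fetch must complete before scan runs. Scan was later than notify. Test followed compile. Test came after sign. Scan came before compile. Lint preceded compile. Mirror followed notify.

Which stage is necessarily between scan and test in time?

Tracing the constraints gives scan → compile → test, so compile sits after scan and before test.
No other stage is forced both after scan and before test.

compile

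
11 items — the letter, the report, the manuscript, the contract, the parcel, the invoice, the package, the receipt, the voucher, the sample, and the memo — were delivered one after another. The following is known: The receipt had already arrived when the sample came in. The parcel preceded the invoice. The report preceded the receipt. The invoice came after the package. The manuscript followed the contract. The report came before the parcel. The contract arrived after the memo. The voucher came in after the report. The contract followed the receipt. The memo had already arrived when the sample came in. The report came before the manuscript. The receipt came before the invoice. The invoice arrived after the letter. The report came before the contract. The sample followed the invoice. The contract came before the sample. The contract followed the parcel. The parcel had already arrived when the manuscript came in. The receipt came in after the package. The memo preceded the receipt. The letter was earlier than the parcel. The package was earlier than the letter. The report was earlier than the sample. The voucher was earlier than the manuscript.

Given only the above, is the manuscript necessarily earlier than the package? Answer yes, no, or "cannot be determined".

Tracing the constraints gives the package → the receipt → the contract → the manuscript, so the package must come before the manuscript.
That means the manuscript cannot be before the package.

no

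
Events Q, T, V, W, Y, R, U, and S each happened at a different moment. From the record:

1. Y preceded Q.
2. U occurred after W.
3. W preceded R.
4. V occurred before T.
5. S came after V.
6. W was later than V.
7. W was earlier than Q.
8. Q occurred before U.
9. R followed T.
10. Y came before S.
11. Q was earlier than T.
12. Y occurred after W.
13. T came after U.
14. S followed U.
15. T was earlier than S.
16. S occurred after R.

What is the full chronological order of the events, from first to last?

V, W, Y, Q, U, T, R, S

The constraints fix every adjacent pair, so only one ordering works:
V → W → Y → Q → U → T → R → S.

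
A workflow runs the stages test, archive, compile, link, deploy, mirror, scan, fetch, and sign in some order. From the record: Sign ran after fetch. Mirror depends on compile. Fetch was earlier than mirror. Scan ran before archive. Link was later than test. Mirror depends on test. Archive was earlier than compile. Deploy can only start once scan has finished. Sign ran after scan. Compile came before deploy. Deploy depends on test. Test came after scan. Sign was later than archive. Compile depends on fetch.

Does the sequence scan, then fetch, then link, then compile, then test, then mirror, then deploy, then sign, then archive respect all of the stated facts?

no

The constraints require archive before sign, but in the proposed sequence sign appears ahead of archive. That one violation is enough.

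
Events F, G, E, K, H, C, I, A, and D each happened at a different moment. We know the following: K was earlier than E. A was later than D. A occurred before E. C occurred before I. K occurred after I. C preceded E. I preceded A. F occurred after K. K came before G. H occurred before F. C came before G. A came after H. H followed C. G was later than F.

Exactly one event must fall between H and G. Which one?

Tracing the constraints gives H → F → G, so F sits after H and before G.
No other event is forced both after H and before G.

F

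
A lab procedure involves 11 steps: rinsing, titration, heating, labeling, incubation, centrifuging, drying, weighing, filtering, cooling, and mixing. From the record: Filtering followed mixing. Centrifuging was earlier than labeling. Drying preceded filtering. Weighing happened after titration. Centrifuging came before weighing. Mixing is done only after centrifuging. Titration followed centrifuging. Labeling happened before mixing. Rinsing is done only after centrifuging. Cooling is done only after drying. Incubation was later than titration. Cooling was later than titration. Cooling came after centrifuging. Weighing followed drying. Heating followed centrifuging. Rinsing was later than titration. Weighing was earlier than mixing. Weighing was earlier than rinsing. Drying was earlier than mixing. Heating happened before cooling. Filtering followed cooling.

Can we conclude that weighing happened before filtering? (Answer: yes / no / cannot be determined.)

Chain the constraints: weighing → mixing → filtering. Each link is directly stated, so weighing comes before filtering.

yes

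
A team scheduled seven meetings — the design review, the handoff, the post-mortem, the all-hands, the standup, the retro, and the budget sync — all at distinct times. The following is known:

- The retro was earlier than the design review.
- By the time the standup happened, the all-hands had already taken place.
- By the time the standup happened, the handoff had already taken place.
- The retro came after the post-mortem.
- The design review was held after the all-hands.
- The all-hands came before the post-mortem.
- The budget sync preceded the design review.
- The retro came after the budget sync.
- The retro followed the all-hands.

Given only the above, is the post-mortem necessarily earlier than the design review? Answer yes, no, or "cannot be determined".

Chain the constraints: the post-mortem → the retro → the design review. Each link is directly stated, so the post-mortem comes before the design review.

yes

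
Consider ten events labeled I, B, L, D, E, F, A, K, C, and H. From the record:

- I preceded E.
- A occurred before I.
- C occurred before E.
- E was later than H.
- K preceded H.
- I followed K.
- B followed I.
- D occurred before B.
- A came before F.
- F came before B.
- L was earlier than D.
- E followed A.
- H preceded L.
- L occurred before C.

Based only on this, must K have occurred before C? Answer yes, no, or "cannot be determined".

yes

Chain the constraints: K → H → L → C. Each link is directly stated, so K comes before C.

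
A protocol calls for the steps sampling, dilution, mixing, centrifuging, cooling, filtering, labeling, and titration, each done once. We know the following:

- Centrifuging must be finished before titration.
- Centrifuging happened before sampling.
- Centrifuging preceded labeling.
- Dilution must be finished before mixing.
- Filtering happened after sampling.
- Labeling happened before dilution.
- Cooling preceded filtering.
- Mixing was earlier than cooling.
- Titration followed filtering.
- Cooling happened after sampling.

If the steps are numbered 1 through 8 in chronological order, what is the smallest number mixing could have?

Centrifuging, dilution, and labeling must all come before mixing — 3 forced predecessors.
Nothing else is forced ahead of mixing, so its earliest slot is position 3 + 1 = 4.

4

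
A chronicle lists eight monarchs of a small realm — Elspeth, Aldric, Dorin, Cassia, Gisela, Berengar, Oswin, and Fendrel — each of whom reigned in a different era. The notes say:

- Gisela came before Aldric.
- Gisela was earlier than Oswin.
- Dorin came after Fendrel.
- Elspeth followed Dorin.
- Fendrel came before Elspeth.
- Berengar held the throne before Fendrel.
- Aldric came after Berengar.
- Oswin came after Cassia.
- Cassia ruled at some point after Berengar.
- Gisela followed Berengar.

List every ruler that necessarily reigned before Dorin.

Directly stated before Dorin: Fendrel.
Berengar reaches Dorin via Berengar → Fendrel → Dorin.

Berengar, Fendrel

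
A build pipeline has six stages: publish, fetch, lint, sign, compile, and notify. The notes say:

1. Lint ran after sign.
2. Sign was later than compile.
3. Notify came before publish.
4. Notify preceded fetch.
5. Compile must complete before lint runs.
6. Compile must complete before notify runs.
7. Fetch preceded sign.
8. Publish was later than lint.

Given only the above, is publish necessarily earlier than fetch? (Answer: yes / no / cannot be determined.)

Tracing the constraints gives fetch → sign → lint → publish, so fetch must come before publish.
That means publish cannot be before fetch.

no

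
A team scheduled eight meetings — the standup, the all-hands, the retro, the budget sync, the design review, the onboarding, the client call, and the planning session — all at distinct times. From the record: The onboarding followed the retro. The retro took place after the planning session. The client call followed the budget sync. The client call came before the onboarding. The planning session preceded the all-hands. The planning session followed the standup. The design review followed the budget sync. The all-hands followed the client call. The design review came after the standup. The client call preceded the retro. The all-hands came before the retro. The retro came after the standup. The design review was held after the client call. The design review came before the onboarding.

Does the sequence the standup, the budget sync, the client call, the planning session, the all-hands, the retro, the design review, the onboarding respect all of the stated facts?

Check each stated constraint against the proposed order — e.g. the budget sync is ahead of the design review; the standup is ahead of the design review. Every pair is in the required order; nothing is violated.

yes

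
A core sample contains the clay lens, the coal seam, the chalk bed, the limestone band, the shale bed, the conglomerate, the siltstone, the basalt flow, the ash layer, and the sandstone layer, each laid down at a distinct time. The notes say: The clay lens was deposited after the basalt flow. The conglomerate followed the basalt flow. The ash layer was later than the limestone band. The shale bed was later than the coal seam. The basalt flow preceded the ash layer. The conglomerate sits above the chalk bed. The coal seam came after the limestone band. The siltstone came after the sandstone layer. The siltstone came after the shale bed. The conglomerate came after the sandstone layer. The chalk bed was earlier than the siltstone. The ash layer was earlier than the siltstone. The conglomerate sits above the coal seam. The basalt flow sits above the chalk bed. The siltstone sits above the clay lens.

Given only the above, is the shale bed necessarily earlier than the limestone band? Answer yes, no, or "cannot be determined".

Tracing the constraints gives the limestone band → the coal seam → the shale bed, so the limestone band must come before the shale bed.
That means the shale bed cannot be before the limestone band.

no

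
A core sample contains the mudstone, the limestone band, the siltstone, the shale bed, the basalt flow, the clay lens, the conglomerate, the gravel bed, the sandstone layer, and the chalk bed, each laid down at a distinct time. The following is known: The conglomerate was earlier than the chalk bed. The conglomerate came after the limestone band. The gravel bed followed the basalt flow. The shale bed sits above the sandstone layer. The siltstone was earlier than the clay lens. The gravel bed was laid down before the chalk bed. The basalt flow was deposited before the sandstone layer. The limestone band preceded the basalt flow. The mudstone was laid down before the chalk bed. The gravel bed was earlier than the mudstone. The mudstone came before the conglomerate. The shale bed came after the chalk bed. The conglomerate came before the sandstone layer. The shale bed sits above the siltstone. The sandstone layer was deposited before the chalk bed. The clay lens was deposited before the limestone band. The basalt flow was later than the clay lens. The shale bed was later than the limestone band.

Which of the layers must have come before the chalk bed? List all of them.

Directly stated before the chalk bed: the conglomerate, the gravel bed, the mudstone, and the sandstone layer.
The basalt flow reaches the chalk bed via the basalt flow → the gravel bed → the chalk bed.
The clay lens reaches the chalk bed via the clay lens → the limestone band → the conglomerate → the chalk bed.
The limestone band reaches the chalk bed via the limestone band → the conglomerate → the chalk bed.
Likewise the siltstone reaches the chalk bed by chaining the stated constraints.

the basalt flow, the clay lens, the conglomerate, the gravel bed, the limestone band, the mudstone, the sandstone layer, the siltstone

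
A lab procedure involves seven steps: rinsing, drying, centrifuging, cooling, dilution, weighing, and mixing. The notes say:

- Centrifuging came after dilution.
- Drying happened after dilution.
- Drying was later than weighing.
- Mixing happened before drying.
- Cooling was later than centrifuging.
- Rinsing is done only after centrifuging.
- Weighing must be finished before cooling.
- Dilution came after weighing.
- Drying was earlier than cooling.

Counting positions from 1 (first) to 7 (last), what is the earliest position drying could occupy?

4

Dilution, mixing, and weighing must all come before drying — 3 forced predecessors.
Nothing else is forced ahead of drying, so its earliest slot is position 3 + 1 = 4.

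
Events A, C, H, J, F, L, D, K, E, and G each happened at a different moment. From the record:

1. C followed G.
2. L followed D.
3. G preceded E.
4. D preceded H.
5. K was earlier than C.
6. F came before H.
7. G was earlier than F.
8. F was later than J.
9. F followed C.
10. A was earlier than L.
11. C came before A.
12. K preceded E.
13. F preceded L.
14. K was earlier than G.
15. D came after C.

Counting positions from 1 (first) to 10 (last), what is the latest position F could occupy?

F must come before H and L — 2 events forced after it.
Everything else can be placed before F in some valid order, so F can sit as late as position 10 − 2 = 8.

8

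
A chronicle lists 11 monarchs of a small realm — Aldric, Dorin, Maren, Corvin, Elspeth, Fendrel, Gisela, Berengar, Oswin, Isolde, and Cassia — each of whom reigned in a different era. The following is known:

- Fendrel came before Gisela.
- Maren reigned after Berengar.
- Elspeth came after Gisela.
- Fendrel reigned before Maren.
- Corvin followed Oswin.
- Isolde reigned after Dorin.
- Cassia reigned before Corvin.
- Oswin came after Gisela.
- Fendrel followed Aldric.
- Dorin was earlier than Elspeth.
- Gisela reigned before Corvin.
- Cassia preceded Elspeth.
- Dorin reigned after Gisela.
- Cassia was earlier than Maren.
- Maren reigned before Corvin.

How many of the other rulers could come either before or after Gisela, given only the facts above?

3

Forced before Gisela: Aldric and Fendrel; forced after Gisela: Corvin, Dorin, Elspeth, Isolde, and Oswin.
That leaves Berengar, Cassia, and Maren with no forced order relative to Gisela — 3.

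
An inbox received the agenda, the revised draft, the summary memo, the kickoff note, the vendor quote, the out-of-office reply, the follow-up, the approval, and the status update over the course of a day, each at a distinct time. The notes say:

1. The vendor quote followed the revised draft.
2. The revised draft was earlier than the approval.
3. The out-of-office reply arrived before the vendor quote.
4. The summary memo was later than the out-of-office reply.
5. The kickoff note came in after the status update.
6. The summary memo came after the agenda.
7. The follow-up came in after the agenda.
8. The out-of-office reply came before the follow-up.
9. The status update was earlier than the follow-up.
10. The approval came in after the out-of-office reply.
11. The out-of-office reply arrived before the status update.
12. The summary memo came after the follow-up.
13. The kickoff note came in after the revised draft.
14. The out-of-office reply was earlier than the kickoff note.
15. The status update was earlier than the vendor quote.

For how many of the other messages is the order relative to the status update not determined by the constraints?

3

Forced before the status update: the out-of-office reply; forced after the status update: the follow-up, the kickoff note, the summary memo, and the vendor quote.
That leaves the agenda, the approval, and the revised draft with no forced order relative to the status update — 3.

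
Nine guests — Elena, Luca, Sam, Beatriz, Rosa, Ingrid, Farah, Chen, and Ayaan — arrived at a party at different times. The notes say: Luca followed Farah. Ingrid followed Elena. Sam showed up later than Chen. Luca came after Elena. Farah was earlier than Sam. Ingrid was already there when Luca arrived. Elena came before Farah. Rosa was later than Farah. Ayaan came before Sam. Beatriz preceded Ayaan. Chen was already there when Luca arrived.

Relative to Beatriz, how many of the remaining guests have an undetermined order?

6

Forced after Beatriz: Ayaan and Sam.
That leaves Chen, Elena, Farah, Ingrid, Luca, and Rosa with no forced order relative to Beatriz — 6.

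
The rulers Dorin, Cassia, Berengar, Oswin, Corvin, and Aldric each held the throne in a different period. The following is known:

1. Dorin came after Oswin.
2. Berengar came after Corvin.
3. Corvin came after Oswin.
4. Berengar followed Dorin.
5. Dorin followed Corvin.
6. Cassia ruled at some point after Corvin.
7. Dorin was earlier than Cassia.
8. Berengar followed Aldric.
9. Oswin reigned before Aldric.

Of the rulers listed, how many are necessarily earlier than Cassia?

3

Directly stated before Cassia: Corvin and Dorin.
Oswin reaches Cassia via Oswin → Corvin → Cassia.
No chain forces Aldric (or any of the others) ahead of Cassia.
That's Corvin, Dorin, and Oswin — 3 in all.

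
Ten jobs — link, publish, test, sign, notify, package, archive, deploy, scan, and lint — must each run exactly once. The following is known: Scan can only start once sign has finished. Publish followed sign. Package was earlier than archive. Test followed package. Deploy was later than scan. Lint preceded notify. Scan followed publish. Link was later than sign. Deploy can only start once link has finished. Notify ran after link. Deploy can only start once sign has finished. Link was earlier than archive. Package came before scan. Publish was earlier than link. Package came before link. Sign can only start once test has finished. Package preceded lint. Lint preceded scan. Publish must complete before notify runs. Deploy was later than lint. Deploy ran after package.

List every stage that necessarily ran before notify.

Directly stated before notify: link, lint, and publish.
Package reaches notify via package → lint → notify.
Sign reaches notify via sign → link → notify.
Test reaches notify via test → sign → link → notify.

link, lint, package, publish, sign, test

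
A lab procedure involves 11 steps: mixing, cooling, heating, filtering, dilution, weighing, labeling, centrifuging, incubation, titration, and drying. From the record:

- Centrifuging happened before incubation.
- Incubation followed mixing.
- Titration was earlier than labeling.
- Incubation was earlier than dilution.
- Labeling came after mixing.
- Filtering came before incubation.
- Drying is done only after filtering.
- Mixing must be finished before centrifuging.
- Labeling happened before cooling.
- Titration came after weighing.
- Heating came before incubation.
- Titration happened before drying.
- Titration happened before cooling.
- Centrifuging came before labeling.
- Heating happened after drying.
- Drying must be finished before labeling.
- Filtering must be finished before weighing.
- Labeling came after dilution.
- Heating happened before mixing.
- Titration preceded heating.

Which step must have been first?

Filtering has a chain of constraints placing it before every other step, so filtering must be first.

filtering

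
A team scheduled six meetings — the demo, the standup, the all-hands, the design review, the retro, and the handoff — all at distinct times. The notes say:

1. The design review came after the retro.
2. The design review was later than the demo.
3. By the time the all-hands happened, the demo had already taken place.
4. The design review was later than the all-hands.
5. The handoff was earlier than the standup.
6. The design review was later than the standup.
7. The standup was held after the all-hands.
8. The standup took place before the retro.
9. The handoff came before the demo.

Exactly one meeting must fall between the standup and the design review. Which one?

the retro

Tracing the constraints gives the standup → the retro → the design review, so the retro sits after the standup and before the design review.
No other meeting is forced both after the standup and before the design review.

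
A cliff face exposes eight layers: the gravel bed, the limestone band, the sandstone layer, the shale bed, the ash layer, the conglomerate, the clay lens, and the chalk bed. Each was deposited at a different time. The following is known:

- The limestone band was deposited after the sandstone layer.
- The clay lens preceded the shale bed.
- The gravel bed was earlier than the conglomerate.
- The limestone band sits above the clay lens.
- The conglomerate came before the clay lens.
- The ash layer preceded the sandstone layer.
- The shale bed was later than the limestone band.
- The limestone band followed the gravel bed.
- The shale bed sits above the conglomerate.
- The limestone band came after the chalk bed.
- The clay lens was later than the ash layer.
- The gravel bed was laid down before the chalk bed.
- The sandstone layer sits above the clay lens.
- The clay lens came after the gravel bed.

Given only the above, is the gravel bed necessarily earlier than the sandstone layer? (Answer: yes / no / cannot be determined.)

Chain the constraints: the gravel bed → the clay lens → the sandstone layer. Each link is directly stated, so the gravel bed comes before the sandstone layer.

yes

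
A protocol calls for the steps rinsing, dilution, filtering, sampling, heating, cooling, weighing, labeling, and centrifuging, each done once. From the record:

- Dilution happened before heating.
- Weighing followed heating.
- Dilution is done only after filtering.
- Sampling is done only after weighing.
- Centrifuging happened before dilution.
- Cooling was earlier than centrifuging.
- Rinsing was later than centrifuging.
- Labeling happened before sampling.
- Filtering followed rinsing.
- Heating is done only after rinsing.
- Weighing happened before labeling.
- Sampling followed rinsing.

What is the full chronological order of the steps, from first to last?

The constraints fix every adjacent pair, so only one ordering works:
cooling → centrifuging → rinsing → filtering → dilution → heating → weighing → labeling → sampling.

cooling, centrifuging, rinsing, filtering, dilution, heating, weighing, labeling, sampling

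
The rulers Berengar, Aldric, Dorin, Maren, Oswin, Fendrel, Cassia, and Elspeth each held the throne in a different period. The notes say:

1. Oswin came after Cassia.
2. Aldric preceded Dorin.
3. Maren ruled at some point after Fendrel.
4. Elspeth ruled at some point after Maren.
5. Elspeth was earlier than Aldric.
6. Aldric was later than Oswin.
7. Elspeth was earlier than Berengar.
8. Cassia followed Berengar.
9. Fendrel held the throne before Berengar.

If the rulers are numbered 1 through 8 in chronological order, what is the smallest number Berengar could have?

4

Elspeth, Fendrel, and Maren must all come before Berengar — 3 forced predecessors.
Nothing else is forced ahead of Berengar, so their earliest slot is position 3 + 1 = 4.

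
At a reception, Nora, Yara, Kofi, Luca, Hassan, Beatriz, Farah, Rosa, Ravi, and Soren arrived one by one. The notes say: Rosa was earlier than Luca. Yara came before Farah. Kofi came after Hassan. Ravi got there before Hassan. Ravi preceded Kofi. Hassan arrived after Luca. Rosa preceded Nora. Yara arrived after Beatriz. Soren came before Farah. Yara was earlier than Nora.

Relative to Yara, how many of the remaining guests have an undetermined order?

Forced before Yara: Beatriz; forced after Yara: Farah and Nora.
That leaves Hassan, Kofi, Luca, Ravi, Rosa, and Soren with no forced order relative to Yara — 6.

6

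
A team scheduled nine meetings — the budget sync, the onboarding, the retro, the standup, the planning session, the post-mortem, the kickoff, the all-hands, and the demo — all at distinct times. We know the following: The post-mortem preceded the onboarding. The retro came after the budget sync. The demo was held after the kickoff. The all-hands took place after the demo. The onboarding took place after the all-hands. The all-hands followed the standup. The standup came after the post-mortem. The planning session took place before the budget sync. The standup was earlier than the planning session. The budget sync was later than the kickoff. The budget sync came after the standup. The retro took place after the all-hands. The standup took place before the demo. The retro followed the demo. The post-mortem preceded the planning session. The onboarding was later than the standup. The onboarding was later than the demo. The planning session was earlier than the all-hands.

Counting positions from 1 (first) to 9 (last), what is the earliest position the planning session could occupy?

3

The post-mortem and the standup must both come before the planning session — 2 forced predecessors.
Nothing else is forced ahead of the planning session, so its earliest slot is position 2 + 1 = 3.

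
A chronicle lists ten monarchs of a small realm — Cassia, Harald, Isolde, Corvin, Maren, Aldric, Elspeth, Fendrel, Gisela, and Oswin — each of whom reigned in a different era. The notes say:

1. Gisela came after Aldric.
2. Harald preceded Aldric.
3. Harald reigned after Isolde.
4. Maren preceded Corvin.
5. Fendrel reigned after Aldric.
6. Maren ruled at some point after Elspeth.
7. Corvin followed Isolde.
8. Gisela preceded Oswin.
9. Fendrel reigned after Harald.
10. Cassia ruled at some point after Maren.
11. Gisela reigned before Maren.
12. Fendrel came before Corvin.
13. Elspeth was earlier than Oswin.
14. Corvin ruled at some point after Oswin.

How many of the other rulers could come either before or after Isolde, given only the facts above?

1

Forced after Isolde: Aldric, Cassia, Corvin, Fendrel, Gisela, Harald, Maren, and Oswin.
That leaves Elspeth with no forced order relative to Isolde — 1.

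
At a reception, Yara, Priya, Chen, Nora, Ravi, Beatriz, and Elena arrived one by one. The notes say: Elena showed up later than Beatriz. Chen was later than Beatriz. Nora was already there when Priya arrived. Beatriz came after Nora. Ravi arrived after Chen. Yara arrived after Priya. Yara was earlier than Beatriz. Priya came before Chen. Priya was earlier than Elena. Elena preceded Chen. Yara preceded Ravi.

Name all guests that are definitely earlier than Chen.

Directly stated before Chen: Beatriz, Elena, and Priya.
Nora reaches Chen via Nora → Beatriz → Chen.
Yara reaches Chen via Yara → Beatriz → Chen.
No chain forces Ravi ahead of Chen.

Beatriz, Elena, Nora, Priya, Yara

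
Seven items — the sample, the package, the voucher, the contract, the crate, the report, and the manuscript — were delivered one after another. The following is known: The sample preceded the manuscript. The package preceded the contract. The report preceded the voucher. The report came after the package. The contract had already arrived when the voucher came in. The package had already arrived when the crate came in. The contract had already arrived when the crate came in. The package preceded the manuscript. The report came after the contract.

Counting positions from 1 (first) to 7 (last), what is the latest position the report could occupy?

6

The report must come before the voucher — 1 item forced after it.
Everything else can be placed before the report in some valid order, so the report can sit as late as position 7 − 1 = 6.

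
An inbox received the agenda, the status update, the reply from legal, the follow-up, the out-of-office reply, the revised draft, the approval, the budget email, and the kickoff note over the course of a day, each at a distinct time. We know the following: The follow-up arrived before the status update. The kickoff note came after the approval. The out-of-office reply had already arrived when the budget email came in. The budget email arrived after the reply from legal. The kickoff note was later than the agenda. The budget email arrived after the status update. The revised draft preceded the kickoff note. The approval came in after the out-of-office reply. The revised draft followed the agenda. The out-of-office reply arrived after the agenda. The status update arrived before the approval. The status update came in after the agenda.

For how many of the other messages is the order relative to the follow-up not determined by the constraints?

4

Forced after the follow-up: the approval, the budget email, the kickoff note, and the status update.
That leaves the agenda, the out-of-office reply, the reply from legal, and the revised draft with no forced order relative to the follow-up — 4.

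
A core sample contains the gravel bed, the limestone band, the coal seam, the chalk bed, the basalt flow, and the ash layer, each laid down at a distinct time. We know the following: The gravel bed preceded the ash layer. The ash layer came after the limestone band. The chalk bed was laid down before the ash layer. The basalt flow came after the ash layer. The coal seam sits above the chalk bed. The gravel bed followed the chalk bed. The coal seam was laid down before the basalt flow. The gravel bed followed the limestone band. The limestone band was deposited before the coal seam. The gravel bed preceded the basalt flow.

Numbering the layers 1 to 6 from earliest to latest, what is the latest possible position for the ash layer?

5

The ash layer must come before the basalt flow — 1 layer forced after it.
Everything else can be placed before the ash layer in some valid order, so the ash layer can sit as late as position 6 − 1 = 5.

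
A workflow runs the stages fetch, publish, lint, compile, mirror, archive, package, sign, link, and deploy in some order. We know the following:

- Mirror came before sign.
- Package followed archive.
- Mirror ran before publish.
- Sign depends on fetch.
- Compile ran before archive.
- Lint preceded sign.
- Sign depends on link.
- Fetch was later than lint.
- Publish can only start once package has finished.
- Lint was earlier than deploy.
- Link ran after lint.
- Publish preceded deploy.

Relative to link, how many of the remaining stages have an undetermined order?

7

Forced before link: lint; forced after link: sign.
That leaves archive, compile, deploy, fetch, mirror, package, and publish with no forced order relative to link — 7.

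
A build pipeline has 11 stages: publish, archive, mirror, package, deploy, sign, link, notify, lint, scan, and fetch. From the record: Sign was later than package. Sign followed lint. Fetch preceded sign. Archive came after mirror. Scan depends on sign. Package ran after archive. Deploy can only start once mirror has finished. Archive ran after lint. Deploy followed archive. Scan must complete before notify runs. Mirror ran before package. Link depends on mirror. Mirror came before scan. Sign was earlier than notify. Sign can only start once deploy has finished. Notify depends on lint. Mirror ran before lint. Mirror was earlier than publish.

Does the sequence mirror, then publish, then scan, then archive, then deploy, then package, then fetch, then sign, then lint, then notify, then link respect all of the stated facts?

no

The constraints require lint before sign, but in the proposed sequence sign appears ahead of lint. That one violation is enough.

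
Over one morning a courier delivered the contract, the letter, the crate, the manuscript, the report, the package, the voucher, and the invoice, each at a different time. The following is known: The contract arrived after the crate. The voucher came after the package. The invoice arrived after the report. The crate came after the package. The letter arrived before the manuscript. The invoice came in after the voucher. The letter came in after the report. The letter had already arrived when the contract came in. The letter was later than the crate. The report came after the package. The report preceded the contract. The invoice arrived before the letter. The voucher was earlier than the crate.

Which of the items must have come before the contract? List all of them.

Directly stated before the contract: the crate, the letter, and the report.
The invoice reaches the contract via the invoice → the letter → the contract.
The package reaches the contract via the package → the crate → the contract.
The voucher reaches the contract via the voucher → the crate → the contract.
No chain forces the manuscript ahead of the contract.

the crate, the invoice, the letter, the package, the report, the voucher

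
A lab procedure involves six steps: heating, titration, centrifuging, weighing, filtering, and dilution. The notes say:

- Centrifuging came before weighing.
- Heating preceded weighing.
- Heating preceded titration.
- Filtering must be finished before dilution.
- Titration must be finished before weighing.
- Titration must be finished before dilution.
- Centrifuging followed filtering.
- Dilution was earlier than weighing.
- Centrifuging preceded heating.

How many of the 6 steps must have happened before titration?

3

Directly stated before titration: heating.
Centrifuging reaches titration via centrifuging → heating → titration.
Filtering reaches titration via filtering → centrifuging → heating → titration.
That's centrifuging, filtering, and heating — 3 in all.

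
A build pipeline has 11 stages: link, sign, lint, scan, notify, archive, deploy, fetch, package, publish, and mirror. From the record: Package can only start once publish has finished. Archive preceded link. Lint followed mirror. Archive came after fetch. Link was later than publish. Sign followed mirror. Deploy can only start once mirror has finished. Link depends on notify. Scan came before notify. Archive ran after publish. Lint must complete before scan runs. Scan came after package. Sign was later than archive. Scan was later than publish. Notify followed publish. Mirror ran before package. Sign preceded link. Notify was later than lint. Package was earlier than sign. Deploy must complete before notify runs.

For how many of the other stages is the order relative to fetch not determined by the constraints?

7

Forced after fetch: archive, link, and sign.
That leaves deploy, lint, mirror, notify, package, publish, and scan with no forced order relative to fetch — 7.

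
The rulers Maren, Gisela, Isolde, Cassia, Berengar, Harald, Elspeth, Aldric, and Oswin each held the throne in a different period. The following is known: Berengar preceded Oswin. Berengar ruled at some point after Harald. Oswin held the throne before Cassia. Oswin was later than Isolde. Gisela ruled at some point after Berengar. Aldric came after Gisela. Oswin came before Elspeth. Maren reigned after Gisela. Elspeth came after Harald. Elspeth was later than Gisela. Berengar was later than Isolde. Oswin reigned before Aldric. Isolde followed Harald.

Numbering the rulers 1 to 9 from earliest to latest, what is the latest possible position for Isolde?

2

Isolde must come before Aldric, Berengar, Cassia, Elspeth, Gisela, Maren, and Oswin — 7 rulers forced after them.
Everything else can be placed before Isolde in some valid order, so Isolde can sit as late as position 9 − 7 = 2.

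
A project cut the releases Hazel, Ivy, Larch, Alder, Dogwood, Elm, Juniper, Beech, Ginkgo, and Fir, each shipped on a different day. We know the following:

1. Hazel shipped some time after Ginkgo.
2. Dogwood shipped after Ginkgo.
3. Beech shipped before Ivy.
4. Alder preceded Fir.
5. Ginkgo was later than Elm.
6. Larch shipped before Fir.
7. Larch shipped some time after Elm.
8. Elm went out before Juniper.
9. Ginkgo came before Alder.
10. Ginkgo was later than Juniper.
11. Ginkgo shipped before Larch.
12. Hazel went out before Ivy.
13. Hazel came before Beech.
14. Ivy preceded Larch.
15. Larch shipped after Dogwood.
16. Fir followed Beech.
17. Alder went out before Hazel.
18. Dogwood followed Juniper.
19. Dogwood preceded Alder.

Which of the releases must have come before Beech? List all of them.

Alder, Dogwood, Elm, Ginkgo, Hazel, Juniper

Directly stated before Beech: Hazel.
Alder reaches Beech via Alder → Hazel → Beech.
Dogwood reaches Beech via Dogwood → Alder → Hazel → Beech.
Elm reaches Beech via Elm → Ginkgo → Hazel → Beech.
Likewise Ginkgo and Juniper each reach Beech by chaining the stated constraints.
No chain forces Fir (or any of the others) ahead of Beech.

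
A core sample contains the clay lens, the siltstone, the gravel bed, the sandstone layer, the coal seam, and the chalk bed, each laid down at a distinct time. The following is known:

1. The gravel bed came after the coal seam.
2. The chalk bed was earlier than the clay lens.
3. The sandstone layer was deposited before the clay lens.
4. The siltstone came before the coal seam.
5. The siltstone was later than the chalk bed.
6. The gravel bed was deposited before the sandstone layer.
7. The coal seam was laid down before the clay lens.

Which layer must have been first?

the chalk bed

The chalk bed has a chain of constraints placing it before every other layer, so the chalk bed must be first.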